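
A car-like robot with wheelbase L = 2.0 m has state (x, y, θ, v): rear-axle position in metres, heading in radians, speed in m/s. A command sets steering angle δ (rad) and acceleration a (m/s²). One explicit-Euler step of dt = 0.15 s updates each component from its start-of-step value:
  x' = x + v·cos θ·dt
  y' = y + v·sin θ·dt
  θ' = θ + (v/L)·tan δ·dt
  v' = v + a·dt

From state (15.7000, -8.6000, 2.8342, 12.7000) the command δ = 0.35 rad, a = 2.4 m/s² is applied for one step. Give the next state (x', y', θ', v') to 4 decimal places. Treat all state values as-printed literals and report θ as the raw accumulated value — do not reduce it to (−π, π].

(13.8843, -8.0236, 3.1819, 13.0600)

x' = 15.7000 + 12.7000·cos(2.8342)·0.15 = 13.8843
y' = -8.6000 + 12.7000·sin(2.8342)·0.15 = -8.0236
θ' = 2.8342 + (12.7000/2.0)·tan(0.35)·0.15 = 3.1819
v' = 12.7000 + 2.4000·0.15 = 13.0600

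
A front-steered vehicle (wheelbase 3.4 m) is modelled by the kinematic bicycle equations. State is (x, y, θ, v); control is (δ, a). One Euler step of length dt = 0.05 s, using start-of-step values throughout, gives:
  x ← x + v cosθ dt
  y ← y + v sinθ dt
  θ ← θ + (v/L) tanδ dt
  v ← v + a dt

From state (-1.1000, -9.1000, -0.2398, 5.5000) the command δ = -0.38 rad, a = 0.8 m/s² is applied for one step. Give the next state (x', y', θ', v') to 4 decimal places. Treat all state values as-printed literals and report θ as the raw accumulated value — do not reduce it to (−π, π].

(-0.8329, -9.1653, -0.2721, 5.5400)

x' = -1.1000 + 5.5000·cos(-0.2398)·0.05 = -0.8329
y' = -9.1000 + 5.5000·sin(-0.2398)·0.05 = -9.1653
θ' = -0.2398 + (5.5000/3.4)·tan(-0.38)·0.05 = -0.2721
v' = 5.5000 + 0.8000·0.05 = 5.5400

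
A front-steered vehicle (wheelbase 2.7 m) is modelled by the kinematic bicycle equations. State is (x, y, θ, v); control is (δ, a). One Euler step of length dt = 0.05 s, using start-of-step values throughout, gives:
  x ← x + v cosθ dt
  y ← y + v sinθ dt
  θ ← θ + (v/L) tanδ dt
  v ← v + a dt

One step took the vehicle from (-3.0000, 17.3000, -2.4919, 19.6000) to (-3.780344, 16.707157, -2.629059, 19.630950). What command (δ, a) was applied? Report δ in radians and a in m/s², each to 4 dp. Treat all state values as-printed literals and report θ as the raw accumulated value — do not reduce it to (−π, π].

δ = -0.3613, a = 0.6190

a = (v'−v)/dt = (0.030950)/0.05 = 0.6190
Δθ = θ'−θ = -0.137159;  (v·dt/L) = 19.6000·0.05/2.7 = 0.362963
tan δ = Δθ·L/(v·dt) = -0.377887  →  δ = -0.3613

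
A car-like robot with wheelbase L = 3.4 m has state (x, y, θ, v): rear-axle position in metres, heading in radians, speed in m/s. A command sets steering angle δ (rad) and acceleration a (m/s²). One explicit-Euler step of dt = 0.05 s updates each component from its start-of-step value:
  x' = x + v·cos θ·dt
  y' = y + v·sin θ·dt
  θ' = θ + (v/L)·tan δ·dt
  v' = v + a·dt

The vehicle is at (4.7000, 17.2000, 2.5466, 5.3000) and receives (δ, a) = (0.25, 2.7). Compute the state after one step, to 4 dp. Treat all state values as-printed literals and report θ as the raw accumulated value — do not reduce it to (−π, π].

x' = 4.7000 + 5.3000·cos(2.5466)·0.05 = 4.4805
y' = 17.2000 + 5.3000·sin(2.5466)·0.05 = 17.3485
θ' = 2.5466 + (5.3000/3.4)·tan(0.25)·0.05 = 2.5665
v' = 5.3000 + 2.7000·0.05 = 5.4350

(4.4805, 17.3485, 2.5665, 5.4350)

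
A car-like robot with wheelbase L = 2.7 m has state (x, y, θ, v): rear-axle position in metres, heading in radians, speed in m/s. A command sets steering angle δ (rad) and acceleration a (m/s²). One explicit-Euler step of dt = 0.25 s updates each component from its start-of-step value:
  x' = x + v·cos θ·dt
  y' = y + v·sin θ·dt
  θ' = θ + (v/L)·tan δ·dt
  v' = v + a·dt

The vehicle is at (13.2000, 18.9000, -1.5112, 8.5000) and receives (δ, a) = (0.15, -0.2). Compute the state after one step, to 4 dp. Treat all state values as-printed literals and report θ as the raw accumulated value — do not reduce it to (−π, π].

x' = 13.2000 + 8.5000·cos(-1.5112)·0.25 = 13.3266
y' = 18.9000 + 8.5000·sin(-1.5112)·0.25 = 16.7788
θ' = -1.5112 + (8.5000/2.7)·tan(0.15)·0.25 = -1.3923
v' = 8.5000 − 0.2000·0.25 = 8.4500

(13.3266, 16.7788, -1.3923, 8.4500)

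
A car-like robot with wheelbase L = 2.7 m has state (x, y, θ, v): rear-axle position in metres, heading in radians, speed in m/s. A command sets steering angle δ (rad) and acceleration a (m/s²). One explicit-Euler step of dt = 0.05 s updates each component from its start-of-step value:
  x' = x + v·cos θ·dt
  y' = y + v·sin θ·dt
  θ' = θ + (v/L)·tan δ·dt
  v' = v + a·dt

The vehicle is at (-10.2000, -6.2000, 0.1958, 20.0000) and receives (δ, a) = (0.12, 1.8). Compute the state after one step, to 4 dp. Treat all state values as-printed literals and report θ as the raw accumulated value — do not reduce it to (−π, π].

x' = -10.2000 + 20.0000·cos(0.1958)·0.05 = -9.2191
y' = -6.2000 + 20.0000·sin(0.1958)·0.05 = -6.0054
θ' = 0.1958 + (20.0000/2.7)·tan(0.12)·0.05 = 0.2405
v' = 20.0000 + 1.8000·0.05 = 20.0900

(-9.2191, -6.0054, 0.2405, 20.0900)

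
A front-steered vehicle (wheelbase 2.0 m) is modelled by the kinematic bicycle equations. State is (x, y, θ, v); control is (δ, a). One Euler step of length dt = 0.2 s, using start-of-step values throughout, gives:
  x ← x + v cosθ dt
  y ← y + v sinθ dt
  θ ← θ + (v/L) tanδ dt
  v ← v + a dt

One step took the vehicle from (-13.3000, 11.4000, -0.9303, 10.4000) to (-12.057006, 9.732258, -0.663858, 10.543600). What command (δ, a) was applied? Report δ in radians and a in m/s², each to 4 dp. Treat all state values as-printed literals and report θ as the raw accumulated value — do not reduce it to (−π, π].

a = (v'−v)/dt = (0.143600)/0.2 = 0.7180
Δθ = θ'−θ = 0.266442;  (v·dt/L) = 10.4000·0.2/2.0 = 1.040000
tan δ = Δθ·L/(v·dt) = 0.256194  →  δ = 0.2508

δ = 0.2508, a = 0.7180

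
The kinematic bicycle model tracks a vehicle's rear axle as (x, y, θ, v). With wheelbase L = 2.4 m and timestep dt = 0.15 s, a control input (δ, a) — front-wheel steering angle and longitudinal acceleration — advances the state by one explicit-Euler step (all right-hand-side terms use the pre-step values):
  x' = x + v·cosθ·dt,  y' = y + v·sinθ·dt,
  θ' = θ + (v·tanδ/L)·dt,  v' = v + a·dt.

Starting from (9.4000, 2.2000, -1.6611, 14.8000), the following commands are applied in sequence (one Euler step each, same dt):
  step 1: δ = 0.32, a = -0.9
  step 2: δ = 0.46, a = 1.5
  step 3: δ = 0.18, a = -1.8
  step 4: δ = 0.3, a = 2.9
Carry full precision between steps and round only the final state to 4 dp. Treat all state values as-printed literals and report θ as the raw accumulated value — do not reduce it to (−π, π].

after step 1 (δ=0.32, a=-0.9): (9.199798, -0.010954, -1.354565, 14.665000)
after step 2 (δ=0.46, a=1.5): (9.671756, -2.159479, -0.900455, 14.890000)
after step 3 (δ=0.18, a=-1.8): (11.059325, -3.909671, -0.731110, 14.620000)
after step 4 (δ=0.3, a=2.9): (12.691869, -5.373928, -0.448454, 15.055000)

(12.6919, -5.3739, -0.4485, 15.0550)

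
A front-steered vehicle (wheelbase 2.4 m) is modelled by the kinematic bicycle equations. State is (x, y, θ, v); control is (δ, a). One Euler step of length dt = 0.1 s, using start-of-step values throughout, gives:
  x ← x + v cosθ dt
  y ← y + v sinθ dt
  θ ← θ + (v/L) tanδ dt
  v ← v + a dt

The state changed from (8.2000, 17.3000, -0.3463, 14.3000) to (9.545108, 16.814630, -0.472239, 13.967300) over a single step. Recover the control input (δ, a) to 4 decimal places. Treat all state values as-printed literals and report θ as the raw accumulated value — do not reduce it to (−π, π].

a = (v'−v)/dt = (-0.332700)/0.1 = -3.3270
Δθ = θ'−θ = -0.125939;  (v·dt/L) = 14.3000·0.1/2.4 = 0.595833
tan δ = Δθ·L/(v·dt) = -0.211366  →  δ = -0.2083

δ = -0.2083, a = -3.3270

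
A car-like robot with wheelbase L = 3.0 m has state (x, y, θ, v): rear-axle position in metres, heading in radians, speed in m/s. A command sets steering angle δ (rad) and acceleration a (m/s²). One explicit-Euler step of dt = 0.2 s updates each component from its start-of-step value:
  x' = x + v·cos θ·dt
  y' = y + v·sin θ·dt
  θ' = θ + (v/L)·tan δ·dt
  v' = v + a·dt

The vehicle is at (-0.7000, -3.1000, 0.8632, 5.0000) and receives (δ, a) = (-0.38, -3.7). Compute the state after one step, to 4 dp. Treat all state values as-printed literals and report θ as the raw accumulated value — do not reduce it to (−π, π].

(-0.0500, -2.3401, 0.7301, 4.2600)

x' = -0.7000 + 5.0000·cos(0.8632)·0.2 = -0.0500
y' = -3.1000 + 5.0000·sin(0.8632)·0.2 = -2.3401
θ' = 0.8632 + (5.0000/3.0)·tan(-0.38)·0.2 = 0.7301
v' = 5.0000 − 3.7000·0.2 = 4.2600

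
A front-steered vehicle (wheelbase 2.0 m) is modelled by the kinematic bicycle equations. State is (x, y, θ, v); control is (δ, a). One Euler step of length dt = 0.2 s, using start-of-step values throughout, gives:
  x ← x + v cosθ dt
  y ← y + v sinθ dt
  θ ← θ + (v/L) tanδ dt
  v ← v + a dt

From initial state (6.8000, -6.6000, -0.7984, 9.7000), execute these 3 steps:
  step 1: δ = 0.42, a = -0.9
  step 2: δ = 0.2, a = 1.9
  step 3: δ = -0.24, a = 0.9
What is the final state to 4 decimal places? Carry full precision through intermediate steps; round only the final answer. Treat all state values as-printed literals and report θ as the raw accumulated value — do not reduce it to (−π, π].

(11.8830, -9.0089, -0.4145, 10.0800)

after step 1 (δ=0.42, a=-0.9): (8.153836, -7.989506, -0.365225, 9.520000)
after step 2 (δ=0.2, a=1.9): (9.932255, -8.669537, -0.172245, 9.900000)
after step 3 (δ=-0.24, a=0.9): (11.882956, -9.008898, -0.414514, 10.080000)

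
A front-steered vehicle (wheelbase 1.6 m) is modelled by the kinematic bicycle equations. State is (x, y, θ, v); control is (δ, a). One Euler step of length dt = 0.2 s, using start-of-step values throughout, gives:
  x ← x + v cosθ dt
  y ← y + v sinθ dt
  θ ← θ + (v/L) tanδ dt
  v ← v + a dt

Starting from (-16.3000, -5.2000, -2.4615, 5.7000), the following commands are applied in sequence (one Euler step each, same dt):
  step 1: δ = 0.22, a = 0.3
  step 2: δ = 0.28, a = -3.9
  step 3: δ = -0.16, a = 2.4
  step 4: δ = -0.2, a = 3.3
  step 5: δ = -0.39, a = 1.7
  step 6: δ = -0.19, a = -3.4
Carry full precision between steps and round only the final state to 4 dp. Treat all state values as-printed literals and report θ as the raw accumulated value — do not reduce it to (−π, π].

after step 1 (δ=0.22, a=0.3): (-17.186366, -5.916906, -2.302171, 5.760000)
after step 2 (δ=0.28, a=-3.9): (-17.955780, -6.774290, -2.095132, 4.980000)
after step 3 (δ=-0.16, a=2.4): (-18.454415, -7.636484, -2.195591, 5.460000)
after step 4 (δ=-0.2, a=3.3): (-19.093159, -8.522187, -2.333940, 6.120000)
after step 5 (δ=-0.39, a=1.7): (-19.939185, -9.406731, -2.648397, 6.460000)
after step 6 (δ=-0.19, a=-3.4): (-21.077210, -10.018419, -2.803696, 5.780000)

(-21.0772, -10.0184, -2.8037, 5.7800)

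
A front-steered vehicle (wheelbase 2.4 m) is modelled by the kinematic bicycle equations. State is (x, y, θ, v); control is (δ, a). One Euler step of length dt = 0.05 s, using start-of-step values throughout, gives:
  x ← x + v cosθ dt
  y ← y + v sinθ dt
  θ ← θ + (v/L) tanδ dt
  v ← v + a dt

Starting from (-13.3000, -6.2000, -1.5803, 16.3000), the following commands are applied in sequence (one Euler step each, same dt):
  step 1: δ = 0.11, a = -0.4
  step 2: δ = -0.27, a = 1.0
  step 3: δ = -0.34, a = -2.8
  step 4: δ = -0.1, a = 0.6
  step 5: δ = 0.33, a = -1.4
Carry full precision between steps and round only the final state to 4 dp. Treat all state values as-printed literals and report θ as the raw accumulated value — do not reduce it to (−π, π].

after step 1 (δ=0.11, a=-0.4): (-13.307745, -7.014963, -1.542794, 16.280000)
after step 2 (δ=-0.27, a=1.0): (-13.284955, -7.828644, -1.636662, 16.330000)
after step 3 (δ=-0.34, a=-2.8): (-13.338695, -8.643374, -1.757006, 16.190000)
after step 4 (δ=-0.1, a=0.6): (-13.488562, -9.438880, -1.790848, 16.220000)
after step 5 (δ=0.33, a=-1.4): (-13.665587, -10.230324, -1.675103, 16.150000)

(-13.6656, -10.2303, -1.6751, 16.1500)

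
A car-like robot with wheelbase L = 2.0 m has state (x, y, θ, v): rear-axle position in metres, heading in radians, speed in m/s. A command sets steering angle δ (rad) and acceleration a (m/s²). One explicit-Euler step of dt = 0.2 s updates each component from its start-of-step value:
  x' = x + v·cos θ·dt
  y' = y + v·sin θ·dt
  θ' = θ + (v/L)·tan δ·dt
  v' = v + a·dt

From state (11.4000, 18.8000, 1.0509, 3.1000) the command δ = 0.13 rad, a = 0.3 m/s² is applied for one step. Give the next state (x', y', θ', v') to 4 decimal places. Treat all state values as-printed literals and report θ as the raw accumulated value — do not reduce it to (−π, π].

(11.7080, 19.3381, 1.0914, 3.1600)

x' = 11.4000 + 3.1000·cos(1.0509)·0.2 = 11.7080
y' = 18.8000 + 3.1000·sin(1.0509)·0.2 = 19.3381
θ' = 1.0509 + (3.1000/2.0)·tan(0.13)·0.2 = 1.0914
v' = 3.1000 + 0.3000·0.2 = 3.1600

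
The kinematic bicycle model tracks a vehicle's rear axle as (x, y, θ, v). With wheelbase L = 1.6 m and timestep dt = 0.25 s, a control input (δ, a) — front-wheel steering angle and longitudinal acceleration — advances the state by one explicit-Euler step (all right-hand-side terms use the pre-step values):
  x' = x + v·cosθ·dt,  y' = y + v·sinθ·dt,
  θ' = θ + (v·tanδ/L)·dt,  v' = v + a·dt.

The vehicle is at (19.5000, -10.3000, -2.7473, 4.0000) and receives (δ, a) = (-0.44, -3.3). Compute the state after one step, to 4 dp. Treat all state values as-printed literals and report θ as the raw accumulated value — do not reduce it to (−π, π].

x' = 19.5000 + 4.0000·cos(-2.7473)·0.25 = 18.5767
y' = -10.3000 + 4.0000·sin(-2.7473)·0.25 = -10.6842
θ' = -2.7473 + (4.0000/1.6)·tan(-0.44)·0.25 = -3.0415
v' = 4.0000 − 3.3000·0.25 = 3.1750

(18.5767, -10.6842, -3.0415, 3.1750)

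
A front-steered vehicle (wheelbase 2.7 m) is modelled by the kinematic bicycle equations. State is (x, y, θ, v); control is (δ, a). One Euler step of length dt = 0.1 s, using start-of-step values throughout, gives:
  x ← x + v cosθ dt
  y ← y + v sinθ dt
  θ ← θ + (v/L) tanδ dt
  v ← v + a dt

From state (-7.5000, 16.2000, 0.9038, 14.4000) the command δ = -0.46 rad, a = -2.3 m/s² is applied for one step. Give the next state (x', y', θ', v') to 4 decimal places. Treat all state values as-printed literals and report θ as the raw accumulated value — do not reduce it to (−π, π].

(-6.6092, 17.3314, 0.6396, 14.1700)

x' = -7.5000 + 14.4000·cos(0.9038)·0.1 = -6.6092
y' = 16.2000 + 14.4000·sin(0.9038)·0.1 = 17.3314
θ' = 0.9038 + (14.4000/2.7)·tan(-0.46)·0.1 = 0.6396
v' = 14.4000 − 2.3000·0.1 = 14.1700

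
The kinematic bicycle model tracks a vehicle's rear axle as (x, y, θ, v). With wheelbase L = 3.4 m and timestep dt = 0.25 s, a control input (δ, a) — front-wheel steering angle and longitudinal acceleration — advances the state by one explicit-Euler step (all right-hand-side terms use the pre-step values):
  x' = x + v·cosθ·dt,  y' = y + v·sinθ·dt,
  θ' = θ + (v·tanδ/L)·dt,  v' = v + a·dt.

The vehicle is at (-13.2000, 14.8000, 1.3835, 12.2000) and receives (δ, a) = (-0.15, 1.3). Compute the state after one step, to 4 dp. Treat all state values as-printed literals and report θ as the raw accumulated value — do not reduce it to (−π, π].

x' = -13.2000 + 12.2000·cos(1.3835)·0.25 = -12.6321
y' = 14.8000 + 12.2000·sin(1.3835)·0.25 = 17.7967
θ' = 1.3835 + (12.2000/3.4)·tan(-0.15)·0.25 = 1.2479
v' = 12.2000 + 1.3000·0.25 = 12.5250

(-12.6321, 17.7967, 1.2479, 12.5250)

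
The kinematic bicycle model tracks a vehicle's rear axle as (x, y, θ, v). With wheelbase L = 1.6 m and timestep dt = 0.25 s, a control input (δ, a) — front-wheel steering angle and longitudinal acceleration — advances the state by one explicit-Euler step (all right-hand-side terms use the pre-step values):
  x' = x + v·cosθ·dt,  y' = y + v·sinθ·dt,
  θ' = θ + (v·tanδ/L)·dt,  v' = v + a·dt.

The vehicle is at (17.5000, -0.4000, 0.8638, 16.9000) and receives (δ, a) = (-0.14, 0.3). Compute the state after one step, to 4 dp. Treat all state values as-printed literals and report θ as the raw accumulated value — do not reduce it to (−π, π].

x' = 17.5000 + 16.9000·cos(0.8638)·0.25 = 20.2444
y' = -0.4000 + 16.9000·sin(0.8638)·0.25 = 2.8123
θ' = 0.8638 + (16.9000/1.6)·tan(-0.14)·0.25 = 0.4917
v' = 16.9000 + 0.3000·0.25 = 16.9750

(20.2444, 2.8123, 0.4917, 16.9750)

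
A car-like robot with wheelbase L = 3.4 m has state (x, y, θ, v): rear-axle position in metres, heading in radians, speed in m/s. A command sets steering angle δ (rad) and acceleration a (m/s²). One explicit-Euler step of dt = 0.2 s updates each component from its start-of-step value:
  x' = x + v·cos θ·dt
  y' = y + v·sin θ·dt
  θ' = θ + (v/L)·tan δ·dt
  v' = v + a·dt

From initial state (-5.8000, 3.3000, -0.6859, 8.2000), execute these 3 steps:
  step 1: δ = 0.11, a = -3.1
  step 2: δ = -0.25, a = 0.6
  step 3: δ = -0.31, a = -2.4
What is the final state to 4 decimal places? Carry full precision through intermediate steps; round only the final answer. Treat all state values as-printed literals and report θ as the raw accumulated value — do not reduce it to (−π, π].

after step 1 (δ=0.11, a=-3.1): (-4.530887, 2.261274, -0.632626, 7.580000)
after step 2 (δ=-0.25, a=0.6): (-3.308267, 1.364916, -0.746479, 7.700000)
after step 3 (δ=-0.31, a=-2.4): (-2.177777, 0.319167, -0.891568, 7.220000)

(-2.1778, 0.3192, -0.8916, 7.2200)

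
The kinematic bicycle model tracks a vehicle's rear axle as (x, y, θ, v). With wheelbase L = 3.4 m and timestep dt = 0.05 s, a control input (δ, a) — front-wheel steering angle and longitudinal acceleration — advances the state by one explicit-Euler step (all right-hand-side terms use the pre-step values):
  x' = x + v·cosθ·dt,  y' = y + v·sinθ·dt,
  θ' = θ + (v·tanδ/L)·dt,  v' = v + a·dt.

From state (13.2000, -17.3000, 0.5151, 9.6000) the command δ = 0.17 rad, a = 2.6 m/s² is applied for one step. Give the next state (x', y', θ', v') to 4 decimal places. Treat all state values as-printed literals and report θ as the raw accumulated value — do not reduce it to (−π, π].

x' = 13.2000 + 9.6000·cos(0.5151)·0.05 = 13.6177
y' = -17.3000 + 9.6000·sin(0.5151)·0.05 = -17.0635
θ' = 0.5151 + (9.6000/3.4)·tan(0.17)·0.05 = 0.5393
v' = 9.6000 + 2.6000·0.05 = 9.7300

(13.6177, -17.0635, 0.5393, 9.7300)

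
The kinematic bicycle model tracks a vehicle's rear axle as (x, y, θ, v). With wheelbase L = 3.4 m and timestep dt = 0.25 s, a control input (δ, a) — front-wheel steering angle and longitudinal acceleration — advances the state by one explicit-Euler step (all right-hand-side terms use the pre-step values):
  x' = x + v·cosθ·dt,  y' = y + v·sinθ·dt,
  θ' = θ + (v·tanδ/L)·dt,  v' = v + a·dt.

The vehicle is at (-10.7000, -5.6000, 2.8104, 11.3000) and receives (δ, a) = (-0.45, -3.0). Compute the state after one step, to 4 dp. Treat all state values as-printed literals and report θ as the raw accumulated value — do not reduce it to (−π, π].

(-13.3715, -4.6814, 2.4090, 10.5500)

x' = -10.7000 + 11.3000·cos(2.8104)·0.25 = -13.3715
y' = -5.6000 + 11.3000·sin(2.8104)·0.25 = -4.6814
θ' = 2.8104 + (11.3000/3.4)·tan(-0.45)·0.25 = 2.4090
v' = 11.3000 − 3.0000·0.25 = 10.5500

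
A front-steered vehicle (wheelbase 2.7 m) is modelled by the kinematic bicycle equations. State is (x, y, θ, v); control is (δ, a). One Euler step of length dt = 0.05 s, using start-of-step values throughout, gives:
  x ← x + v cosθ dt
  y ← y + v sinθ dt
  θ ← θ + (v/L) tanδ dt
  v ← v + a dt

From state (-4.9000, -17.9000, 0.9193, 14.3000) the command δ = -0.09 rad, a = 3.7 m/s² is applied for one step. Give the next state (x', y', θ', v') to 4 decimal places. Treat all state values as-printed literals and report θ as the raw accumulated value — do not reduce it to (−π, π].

(-4.4664, -17.3314, 0.8954, 14.4850)

x' = -4.9000 + 14.3000·cos(0.9193)·0.05 = -4.4664
y' = -17.9000 + 14.3000·sin(0.9193)·0.05 = -17.3314
θ' = 0.9193 + (14.3000/2.7)·tan(-0.09)·0.05 = 0.8954
v' = 14.3000 + 3.7000·0.05 = 14.4850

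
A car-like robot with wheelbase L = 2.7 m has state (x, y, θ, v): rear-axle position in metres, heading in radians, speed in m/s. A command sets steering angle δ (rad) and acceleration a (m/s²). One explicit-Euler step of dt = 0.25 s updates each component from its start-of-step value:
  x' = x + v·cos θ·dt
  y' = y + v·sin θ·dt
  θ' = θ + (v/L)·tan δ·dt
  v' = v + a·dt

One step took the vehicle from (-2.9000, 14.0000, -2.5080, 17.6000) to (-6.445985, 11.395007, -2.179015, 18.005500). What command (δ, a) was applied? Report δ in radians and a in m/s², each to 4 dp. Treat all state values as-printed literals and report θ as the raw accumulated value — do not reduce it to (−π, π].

δ = 0.1992, a = 1.6220

a = (v'−v)/dt = (0.405500)/0.25 = 1.6220
Δθ = θ'−θ = 0.328985;  (v·dt/L) = 17.6000·0.25/2.7 = 1.629630
tan δ = Δθ·L/(v·dt) = 0.201877  →  δ = 0.1992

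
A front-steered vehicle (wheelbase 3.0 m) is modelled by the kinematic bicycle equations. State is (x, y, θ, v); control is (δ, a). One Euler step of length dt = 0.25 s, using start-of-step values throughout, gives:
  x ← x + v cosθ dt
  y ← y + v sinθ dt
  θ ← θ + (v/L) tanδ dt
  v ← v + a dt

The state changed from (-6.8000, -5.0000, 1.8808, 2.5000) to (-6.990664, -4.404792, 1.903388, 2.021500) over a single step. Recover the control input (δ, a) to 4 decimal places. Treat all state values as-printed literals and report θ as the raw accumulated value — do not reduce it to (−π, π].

δ = 0.1080, a = -1.9140

a = (v'−v)/dt = (-0.478500)/0.25 = -1.9140
Δθ = θ'−θ = 0.022588;  (v·dt/L) = 2.5000·0.25/3.0 = 0.208333
tan δ = Δθ·L/(v·dt) = 0.108422  →  δ = 0.1080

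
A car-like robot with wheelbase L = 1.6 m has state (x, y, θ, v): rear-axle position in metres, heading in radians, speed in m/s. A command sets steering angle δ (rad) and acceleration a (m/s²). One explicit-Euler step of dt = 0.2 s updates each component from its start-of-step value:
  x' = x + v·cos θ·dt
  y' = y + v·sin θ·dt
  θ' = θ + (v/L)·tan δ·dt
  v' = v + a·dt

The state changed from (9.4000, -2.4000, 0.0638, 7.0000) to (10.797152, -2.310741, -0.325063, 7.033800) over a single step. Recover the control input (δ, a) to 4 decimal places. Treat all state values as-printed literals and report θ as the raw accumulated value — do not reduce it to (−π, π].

δ = -0.4182, a = 0.1690

a = (v'−v)/dt = (0.033800)/0.2 = 0.1690
Δθ = θ'−θ = -0.388863;  (v·dt/L) = 7.0000·0.2/1.6 = 0.875000
tan δ = Δθ·L/(v·dt) = -0.444415  →  δ = -0.4182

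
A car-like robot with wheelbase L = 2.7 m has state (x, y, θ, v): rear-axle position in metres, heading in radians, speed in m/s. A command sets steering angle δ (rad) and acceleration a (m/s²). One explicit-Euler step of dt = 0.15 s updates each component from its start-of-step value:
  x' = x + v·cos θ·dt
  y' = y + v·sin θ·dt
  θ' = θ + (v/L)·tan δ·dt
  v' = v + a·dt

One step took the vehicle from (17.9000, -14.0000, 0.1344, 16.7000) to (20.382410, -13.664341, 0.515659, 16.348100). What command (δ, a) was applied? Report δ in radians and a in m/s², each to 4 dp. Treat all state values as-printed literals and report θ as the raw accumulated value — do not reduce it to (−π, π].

δ = 0.3899, a = -2.3460

a = (v'−v)/dt = (-0.351900)/0.15 = -2.3460
Δθ = θ'−θ = 0.381259;  (v·dt/L) = 16.7000·0.15/2.7 = 0.927778
tan δ = Δθ·L/(v·dt) = 0.410938  →  δ = 0.3899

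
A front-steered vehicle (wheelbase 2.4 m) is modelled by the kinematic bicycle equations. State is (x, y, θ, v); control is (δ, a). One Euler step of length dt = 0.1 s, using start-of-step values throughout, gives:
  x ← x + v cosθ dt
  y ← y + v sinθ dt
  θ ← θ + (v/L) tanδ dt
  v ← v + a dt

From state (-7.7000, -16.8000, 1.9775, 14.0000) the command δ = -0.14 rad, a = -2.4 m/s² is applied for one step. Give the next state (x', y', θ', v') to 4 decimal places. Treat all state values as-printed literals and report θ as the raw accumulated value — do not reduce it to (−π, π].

(-8.2538, -15.5142, 1.8953, 13.7600)

x' = -7.7000 + 14.0000·cos(1.9775)·0.1 = -8.2538
y' = -16.8000 + 14.0000·sin(1.9775)·0.1 = -15.5142
θ' = 1.9775 + (14.0000/2.4)·tan(-0.14)·0.1 = 1.8953
v' = 14.0000 − 2.4000·0.1 = 13.7600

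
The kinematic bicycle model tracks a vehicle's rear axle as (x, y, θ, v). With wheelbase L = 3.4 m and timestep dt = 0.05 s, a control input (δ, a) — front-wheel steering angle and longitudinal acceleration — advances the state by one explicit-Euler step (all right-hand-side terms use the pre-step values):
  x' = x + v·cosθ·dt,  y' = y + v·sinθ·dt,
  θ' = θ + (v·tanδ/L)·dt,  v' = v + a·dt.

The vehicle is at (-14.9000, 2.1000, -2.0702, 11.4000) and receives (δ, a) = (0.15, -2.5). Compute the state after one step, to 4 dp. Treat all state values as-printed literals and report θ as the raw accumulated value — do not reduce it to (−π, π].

x' = -14.9000 + 11.4000·cos(-2.0702)·0.05 = -15.1730
y' = 2.1000 + 11.4000·sin(-2.0702)·0.05 = 1.5996
θ' = -2.0702 + (11.4000/3.4)·tan(0.15)·0.05 = -2.0449
v' = 11.4000 − 2.5000·0.05 = 11.2750

(-15.1730, 1.5996, -2.0449, 11.2750)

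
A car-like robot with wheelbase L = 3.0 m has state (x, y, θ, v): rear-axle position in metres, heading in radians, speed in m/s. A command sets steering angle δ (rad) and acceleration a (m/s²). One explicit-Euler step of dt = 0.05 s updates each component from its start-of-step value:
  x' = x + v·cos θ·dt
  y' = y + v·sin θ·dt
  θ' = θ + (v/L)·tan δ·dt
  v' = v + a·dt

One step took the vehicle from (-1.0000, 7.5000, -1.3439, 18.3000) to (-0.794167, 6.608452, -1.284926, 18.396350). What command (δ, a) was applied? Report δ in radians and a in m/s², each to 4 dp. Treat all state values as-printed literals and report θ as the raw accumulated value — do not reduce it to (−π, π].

δ = 0.1910, a = 1.9270

a = (v'−v)/dt = (0.096350)/0.05 = 1.9270
Δθ = θ'−θ = 0.058974;  (v·dt/L) = 18.3000·0.05/3.0 = 0.305000
tan δ = Δθ·L/(v·dt) = 0.193357  →  δ = 0.1910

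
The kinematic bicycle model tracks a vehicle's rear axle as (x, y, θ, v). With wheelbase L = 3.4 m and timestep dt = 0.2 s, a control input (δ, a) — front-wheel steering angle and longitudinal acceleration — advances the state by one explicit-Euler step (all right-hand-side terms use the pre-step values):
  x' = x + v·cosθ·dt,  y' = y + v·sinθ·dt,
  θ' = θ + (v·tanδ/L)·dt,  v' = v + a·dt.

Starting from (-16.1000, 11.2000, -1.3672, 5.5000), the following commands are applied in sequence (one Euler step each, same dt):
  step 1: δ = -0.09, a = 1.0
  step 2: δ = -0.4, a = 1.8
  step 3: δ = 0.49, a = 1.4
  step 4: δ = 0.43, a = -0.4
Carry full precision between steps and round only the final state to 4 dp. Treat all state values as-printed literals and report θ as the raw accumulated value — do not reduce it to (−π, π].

after step 1 (δ=-0.09, a=1.0): (-15.877588, 10.122720, -1.396397, 5.700000)
after step 2 (δ=-0.4, a=1.8): (-15.679779, 9.000012, -1.538157, 6.060000)
after step 3 (δ=0.49, a=1.4): (-15.640226, 7.788658, -1.348019, 6.340000)
after step 4 (δ=0.43, a=-0.4): (-15.360076, 6.551993, -1.176981, 6.260000)

(-15.3601, 6.5520, -1.1770, 6.2600)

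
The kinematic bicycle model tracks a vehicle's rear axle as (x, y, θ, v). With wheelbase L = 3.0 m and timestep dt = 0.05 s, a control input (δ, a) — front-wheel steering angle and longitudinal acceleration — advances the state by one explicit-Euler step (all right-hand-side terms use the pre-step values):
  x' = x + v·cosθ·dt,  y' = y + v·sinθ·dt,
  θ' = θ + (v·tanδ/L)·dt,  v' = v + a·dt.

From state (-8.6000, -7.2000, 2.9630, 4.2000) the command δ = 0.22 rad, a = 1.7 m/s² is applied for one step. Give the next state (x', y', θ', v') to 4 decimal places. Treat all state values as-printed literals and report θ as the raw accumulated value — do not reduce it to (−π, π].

x' = -8.6000 + 4.2000·cos(2.9630)·0.05 = -8.8067
y' = -7.2000 + 4.2000·sin(2.9630)·0.05 = -7.1627
θ' = 2.9630 + (4.2000/3.0)·tan(0.22)·0.05 = 2.9787
v' = 4.2000 + 1.7000·0.05 = 4.2850

(-8.8067, -7.1627, 2.9787, 4.2850)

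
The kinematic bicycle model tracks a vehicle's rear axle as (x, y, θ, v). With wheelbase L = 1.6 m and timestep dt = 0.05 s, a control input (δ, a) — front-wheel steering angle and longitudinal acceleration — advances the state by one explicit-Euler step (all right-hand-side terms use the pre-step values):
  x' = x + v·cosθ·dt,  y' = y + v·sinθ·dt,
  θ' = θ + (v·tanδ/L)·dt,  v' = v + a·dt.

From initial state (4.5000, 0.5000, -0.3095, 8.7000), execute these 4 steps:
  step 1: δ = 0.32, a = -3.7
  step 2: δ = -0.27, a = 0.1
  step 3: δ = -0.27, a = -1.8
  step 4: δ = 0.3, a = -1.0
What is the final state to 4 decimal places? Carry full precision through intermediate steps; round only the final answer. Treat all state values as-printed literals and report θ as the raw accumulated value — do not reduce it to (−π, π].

after step 1 (δ=0.32, a=-3.7): (4.914331, 0.367507, -0.219404, 8.515000)
after step 2 (δ=-0.27, a=0.1): (5.329875, 0.274843, -0.293047, 8.520000)
after step 3 (δ=-0.27, a=-1.8): (5.737714, 0.151784, -0.366734, 8.430000)
after step 4 (δ=0.3, a=-1.0): (6.131186, 0.000648, -0.285243, 8.380000)

(6.1312, 0.0006, -0.2852, 8.3800)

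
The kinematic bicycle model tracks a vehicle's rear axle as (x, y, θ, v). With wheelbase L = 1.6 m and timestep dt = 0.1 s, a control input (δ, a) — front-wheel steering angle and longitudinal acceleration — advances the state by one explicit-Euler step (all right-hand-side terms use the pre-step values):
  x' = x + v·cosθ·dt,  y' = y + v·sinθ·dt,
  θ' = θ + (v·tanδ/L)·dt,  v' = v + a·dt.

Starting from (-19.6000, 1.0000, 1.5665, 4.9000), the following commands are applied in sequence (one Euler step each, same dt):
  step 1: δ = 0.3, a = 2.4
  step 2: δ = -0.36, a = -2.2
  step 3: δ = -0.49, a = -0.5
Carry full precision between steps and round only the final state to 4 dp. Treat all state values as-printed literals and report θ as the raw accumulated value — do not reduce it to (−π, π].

after step 1 (δ=0.3, a=2.4): (-19.597895, 1.489995, 1.661234, 5.140000)
after step 2 (δ=-0.36, a=-2.2): (-19.644317, 2.001895, 1.540315, 4.920000)
after step 3 (δ=-0.49, a=-0.5): (-19.629322, 2.493666, 1.376298, 4.870000)

(-19.6293, 2.4937, 1.3763, 4.8700)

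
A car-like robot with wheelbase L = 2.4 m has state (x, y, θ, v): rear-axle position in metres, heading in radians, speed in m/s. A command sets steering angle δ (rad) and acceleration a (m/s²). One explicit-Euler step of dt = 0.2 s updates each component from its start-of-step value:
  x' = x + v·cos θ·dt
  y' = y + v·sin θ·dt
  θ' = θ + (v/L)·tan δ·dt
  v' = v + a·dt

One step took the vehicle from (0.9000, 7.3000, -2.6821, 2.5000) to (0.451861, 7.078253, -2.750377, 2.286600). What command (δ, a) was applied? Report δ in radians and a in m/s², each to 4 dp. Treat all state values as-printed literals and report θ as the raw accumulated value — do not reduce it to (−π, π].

δ = -0.3167, a = -1.0670

a = (v'−v)/dt = (-0.213400)/0.2 = -1.0670
Δθ = θ'−θ = -0.068277;  (v·dt/L) = 2.5000·0.2/2.4 = 0.208333
tan δ = Δθ·L/(v·dt) = -0.327730  →  δ = -0.3167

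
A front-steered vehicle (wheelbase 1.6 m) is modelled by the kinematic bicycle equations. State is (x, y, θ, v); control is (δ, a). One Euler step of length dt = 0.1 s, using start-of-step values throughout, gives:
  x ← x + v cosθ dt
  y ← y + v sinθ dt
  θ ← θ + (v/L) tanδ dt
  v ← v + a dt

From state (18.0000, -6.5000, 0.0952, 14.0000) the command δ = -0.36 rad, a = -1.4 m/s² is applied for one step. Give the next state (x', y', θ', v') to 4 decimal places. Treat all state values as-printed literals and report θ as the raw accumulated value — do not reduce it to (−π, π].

(19.3937, -6.3669, -0.2342, 13.8600)

x' = 18.0000 + 14.0000·cos(0.0952)·0.1 = 19.3937
y' = -6.5000 + 14.0000·sin(0.0952)·0.1 = -6.3669
θ' = 0.0952 + (14.0000/1.6)·tan(-0.36)·0.1 = -0.2342
v' = 14.0000 − 1.4000·0.1 = 13.8600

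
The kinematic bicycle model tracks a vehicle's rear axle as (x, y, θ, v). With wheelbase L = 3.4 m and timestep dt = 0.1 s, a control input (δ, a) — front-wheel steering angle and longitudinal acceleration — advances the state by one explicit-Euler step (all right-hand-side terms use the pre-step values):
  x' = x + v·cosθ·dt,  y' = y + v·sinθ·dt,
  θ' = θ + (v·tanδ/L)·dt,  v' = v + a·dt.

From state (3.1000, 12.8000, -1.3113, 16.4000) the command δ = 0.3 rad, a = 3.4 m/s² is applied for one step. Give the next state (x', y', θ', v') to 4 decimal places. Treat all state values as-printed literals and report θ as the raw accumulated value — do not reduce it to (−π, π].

(3.5208, 11.2149, -1.1621, 16.7400)

x' = 3.1000 + 16.4000·cos(-1.3113)·0.1 = 3.5208
y' = 12.8000 + 16.4000·sin(-1.3113)·0.1 = 11.2149
θ' = -1.3113 + (16.4000/3.4)·tan(0.3)·0.1 = -1.1621
v' = 16.4000 + 3.4000·0.1 = 16.7400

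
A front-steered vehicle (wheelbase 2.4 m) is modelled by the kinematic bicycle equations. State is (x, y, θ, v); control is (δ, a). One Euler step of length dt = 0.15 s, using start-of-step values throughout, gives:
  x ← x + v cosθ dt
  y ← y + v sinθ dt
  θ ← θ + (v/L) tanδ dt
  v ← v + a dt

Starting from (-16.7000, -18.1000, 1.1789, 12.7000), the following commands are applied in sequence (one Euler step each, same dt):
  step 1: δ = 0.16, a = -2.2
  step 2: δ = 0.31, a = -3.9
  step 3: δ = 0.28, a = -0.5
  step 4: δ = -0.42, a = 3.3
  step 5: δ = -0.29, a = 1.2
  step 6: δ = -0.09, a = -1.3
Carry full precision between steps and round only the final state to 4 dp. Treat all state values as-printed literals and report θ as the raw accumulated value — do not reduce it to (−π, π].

(-14.9097, -7.5032, 1.1421, 12.1900)

after step 1 (δ=0.16, a=-2.2): (-15.972401, -16.339425, 1.306995, 12.370000)
after step 2 (δ=0.31, a=-3.9): (-15.488575, -14.548114, 1.554648, 11.785000)
after step 3 (δ=0.28, a=-0.5): (-15.460031, -12.780595, 1.766450, 11.710000)
after step 4 (δ=-0.42, a=3.3): (-15.801508, -11.057608, 1.439615, 12.205000)
after step 5 (δ=-0.29, a=1.2): (-15.562035, -9.242587, 1.211982, 12.385000)
after step 6 (δ=-0.09, a=-1.3): (-14.909659, -7.503151, 1.142127, 12.190000)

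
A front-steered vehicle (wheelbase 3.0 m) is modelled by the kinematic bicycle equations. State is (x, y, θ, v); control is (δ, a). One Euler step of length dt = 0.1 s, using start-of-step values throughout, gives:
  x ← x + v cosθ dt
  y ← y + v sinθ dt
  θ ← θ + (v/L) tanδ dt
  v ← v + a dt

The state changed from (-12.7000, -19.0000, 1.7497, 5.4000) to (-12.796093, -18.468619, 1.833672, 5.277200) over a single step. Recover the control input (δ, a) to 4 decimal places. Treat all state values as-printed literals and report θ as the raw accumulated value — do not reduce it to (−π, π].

a = (v'−v)/dt = (-0.122800)/0.1 = -1.2280
Δθ = θ'−θ = 0.083972;  (v·dt/L) = 5.4000·0.1/3.0 = 0.180000
tan δ = Δθ·L/(v·dt) = 0.466511  →  δ = 0.4365

δ = 0.4365, a = -1.2280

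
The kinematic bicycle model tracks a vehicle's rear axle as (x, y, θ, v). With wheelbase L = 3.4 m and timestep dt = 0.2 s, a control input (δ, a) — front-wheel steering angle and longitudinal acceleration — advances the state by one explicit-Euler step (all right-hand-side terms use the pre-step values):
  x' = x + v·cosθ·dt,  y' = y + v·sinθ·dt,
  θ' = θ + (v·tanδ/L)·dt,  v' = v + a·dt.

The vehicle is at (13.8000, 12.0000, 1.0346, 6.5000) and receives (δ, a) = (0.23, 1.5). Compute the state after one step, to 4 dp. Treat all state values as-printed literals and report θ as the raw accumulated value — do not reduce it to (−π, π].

(14.4641, 13.1176, 1.1241, 6.8000)

x' = 13.8000 + 6.5000·cos(1.0346)·0.2 = 14.4641
y' = 12.0000 + 6.5000·sin(1.0346)·0.2 = 13.1176
θ' = 1.0346 + (6.5000/3.4)·tan(0.23)·0.2 = 1.1241
v' = 6.5000 + 1.5000·0.2 = 6.8000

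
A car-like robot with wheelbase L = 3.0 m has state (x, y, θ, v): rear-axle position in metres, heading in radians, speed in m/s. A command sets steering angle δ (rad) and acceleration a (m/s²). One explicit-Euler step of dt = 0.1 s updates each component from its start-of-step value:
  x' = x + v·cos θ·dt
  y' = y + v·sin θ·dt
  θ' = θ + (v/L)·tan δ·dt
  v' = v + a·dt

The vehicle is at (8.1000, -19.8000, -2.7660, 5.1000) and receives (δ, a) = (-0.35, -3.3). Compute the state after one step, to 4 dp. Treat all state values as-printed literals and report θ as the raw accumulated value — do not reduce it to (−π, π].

(7.6256, -19.9871, -2.8281, 4.7700)

x' = 8.1000 + 5.1000·cos(-2.7660)·0.1 = 7.6256
y' = -19.8000 + 5.1000·sin(-2.7660)·0.1 = -19.9871
θ' = -2.7660 + (5.1000/3.0)·tan(-0.35)·0.1 = -2.8281
v' = 5.1000 − 3.3000·0.1 = 4.7700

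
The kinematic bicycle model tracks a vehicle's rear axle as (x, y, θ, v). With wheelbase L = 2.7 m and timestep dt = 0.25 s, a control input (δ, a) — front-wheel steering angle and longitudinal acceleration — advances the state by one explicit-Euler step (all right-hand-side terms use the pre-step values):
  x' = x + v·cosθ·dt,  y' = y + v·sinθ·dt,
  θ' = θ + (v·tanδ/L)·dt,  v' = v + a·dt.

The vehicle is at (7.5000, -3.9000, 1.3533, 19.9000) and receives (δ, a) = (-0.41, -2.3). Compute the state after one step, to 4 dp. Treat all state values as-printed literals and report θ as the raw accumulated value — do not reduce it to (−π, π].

(8.5735, 0.9578, 0.5525, 19.3250)

x' = 7.5000 + 19.9000·cos(1.3533)·0.25 = 8.5735
y' = -3.9000 + 19.9000·sin(1.3533)·0.25 = 0.9578
θ' = 1.3533 + (19.9000/2.7)·tan(-0.41)·0.25 = 0.5525
v' = 19.9000 − 2.3000·0.25 = 19.3250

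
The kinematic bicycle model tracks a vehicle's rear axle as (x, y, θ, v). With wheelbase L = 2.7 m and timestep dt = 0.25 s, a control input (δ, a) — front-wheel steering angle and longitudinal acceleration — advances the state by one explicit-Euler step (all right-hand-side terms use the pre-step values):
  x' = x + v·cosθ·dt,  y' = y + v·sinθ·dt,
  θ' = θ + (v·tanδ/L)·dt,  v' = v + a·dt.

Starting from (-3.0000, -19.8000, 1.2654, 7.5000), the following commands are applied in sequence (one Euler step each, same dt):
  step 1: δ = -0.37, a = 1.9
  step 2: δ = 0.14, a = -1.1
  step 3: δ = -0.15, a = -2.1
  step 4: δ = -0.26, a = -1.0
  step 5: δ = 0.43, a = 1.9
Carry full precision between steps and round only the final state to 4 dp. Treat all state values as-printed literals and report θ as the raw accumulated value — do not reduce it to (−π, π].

(1.6879, -11.8601, 1.1097, 7.4000)

after step 1 (δ=-0.37, a=1.9): (-2.436242, -18.011760, 0.996051, 7.975000)
after step 2 (δ=0.14, a=-1.1): (-1.352396, -16.338345, 1.100111, 7.700000)
after step 3 (δ=-0.15, a=-2.1): (-0.479414, -14.622674, 0.992357, 7.175000)
after step 4 (δ=-0.26, a=-1.0): (0.501261, -13.120737, 0.815625, 6.925000)
after step 5 (δ=0.43, a=1.9): (1.687882, -11.860119, 1.109695, 7.400000)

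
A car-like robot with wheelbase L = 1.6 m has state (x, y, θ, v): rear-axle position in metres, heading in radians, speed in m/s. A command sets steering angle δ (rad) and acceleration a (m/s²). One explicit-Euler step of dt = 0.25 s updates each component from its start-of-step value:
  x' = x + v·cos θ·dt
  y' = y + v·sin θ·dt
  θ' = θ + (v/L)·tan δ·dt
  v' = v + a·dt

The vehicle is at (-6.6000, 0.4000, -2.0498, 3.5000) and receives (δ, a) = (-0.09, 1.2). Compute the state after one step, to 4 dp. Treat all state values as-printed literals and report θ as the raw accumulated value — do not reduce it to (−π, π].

x' = -6.6000 + 3.5000·cos(-2.0498)·0.25 = -7.0033
y' = 0.4000 + 3.5000·sin(-2.0498)·0.25 = -0.3765
θ' = -2.0498 + (3.5000/1.6)·tan(-0.09)·0.25 = -2.0992
v' = 3.5000 + 1.2000·0.25 = 3.8000

(-7.0033, -0.3765, -2.0992, 3.8000)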